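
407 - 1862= - 1455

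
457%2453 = 457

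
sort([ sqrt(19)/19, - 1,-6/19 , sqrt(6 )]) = [ - 1 , - 6/19, sqrt( 19 ) /19,  sqrt( 6)]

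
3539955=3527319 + 12636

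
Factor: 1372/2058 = 2/3 =2^1 *3^( - 1)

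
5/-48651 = - 1+48646/48651 = -0.00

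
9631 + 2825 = 12456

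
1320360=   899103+421257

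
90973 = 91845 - 872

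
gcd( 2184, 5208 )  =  168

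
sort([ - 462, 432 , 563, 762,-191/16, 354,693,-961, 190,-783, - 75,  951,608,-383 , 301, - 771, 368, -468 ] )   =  [ - 961, - 783,  -  771 , - 468,-462,  -  383,-75, - 191/16, 190,301,354,368, 432,563,  608,  693,762,951 ] 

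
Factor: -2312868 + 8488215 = 6175347 = 3^1*29^1*70981^1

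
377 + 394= 771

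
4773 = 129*37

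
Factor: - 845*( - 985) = 5^2*13^2*197^1= 832325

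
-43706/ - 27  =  43706/27= 1618.74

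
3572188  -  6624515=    - 3052327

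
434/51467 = 434/51467 = 0.01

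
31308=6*5218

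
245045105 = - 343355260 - -588400365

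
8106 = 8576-470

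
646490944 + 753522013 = 1400012957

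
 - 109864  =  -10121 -99743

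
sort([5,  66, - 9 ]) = [ - 9 , 5, 66 ] 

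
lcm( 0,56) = 0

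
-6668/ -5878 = 3334/2939 = 1.13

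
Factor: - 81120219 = -3^1*149^1 * 173^1 * 1049^1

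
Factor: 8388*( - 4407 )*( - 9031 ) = 333839187396 = 2^2*3^3*11^1*13^1*113^1*233^1*821^1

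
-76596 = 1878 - 78474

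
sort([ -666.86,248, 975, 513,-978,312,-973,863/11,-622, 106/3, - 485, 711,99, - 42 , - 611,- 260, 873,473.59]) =[ - 978, - 973,-666.86, - 622 , - 611, - 485 ,- 260,  -  42, 106/3, 863/11,  99,248 , 312,  473.59, 513, 711, 873,975] 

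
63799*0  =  0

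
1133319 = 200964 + 932355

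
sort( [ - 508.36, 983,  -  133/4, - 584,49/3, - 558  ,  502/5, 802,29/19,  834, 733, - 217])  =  [ - 584 , - 558,  -  508.36, - 217, - 133/4, 29/19, 49/3,502/5,733, 802,834 , 983] 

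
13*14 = 182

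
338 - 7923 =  - 7585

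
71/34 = 2 + 3/34 = 2.09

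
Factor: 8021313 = 3^2  *  29^1*73^1 * 421^1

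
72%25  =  22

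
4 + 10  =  14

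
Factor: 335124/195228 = 321/187 = 3^1*11^( - 1 )*17^( - 1)*107^1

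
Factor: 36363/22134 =23/14 = 2^(- 1)*7^( - 1 )*23^1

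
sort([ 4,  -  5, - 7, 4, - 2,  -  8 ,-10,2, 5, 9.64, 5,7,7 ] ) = [- 10,  -  8, - 7, - 5,-2, 2,  4, 4 , 5,5, 7,7,9.64] 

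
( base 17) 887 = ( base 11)1932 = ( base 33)28d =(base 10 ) 2455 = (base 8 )4627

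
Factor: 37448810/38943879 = 2^1*3^( - 1)*5^1 * 7^1*13^( - 1) * 19^1 * 37^1*761^1*998561^( - 1)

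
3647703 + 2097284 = 5744987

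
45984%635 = 264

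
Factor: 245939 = 17^2*23^1 *37^1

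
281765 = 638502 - 356737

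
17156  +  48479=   65635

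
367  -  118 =249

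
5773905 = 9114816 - 3340911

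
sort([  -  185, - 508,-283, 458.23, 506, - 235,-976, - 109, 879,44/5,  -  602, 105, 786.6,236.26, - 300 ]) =[ - 976, - 602, - 508, - 300, - 283,-235, - 185, - 109, 44/5,105, 236.26,458.23, 506, 786.6, 879]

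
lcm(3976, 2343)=131208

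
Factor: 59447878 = 2^1*7^2*17^2* 2099^1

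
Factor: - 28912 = - 2^4*13^1 * 139^1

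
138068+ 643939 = 782007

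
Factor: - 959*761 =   -  7^1  *  137^1*761^1=- 729799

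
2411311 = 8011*301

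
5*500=2500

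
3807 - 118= 3689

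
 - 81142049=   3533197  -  84675246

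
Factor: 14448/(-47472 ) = -7/23 = - 7^1*23^(-1 ) 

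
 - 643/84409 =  - 643/84409  =  - 0.01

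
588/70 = 8+2/5 = 8.40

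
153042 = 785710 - 632668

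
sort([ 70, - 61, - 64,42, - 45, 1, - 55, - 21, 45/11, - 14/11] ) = [ -64,  -  61,-55,-45, - 21, - 14/11,1,  45/11, 42, 70 ]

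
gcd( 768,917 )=1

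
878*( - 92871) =-81540738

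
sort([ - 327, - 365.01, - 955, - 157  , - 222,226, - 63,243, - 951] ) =[ - 955, - 951, - 365.01, -327, - 222,-157,  -  63,226,243]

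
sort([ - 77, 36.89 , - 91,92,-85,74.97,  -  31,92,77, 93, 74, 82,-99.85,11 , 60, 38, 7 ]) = [ - 99.85, - 91 ,-85,-77,  -  31,  7,11,36.89,38,60,  74,74.97, 77, 82,92,  92,93]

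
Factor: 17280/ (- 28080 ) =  - 8/13 = -2^3 * 13^ ( -1)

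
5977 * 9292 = 55538284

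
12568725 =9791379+2777346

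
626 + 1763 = 2389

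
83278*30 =2498340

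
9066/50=181+8/25 = 181.32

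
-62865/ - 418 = 150 + 15/38 = 150.39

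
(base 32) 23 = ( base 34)1X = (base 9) 74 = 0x43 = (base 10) 67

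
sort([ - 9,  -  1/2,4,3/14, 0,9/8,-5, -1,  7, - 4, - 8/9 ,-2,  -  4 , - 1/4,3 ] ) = [ - 9, - 5, - 4,-4 , - 2, - 1, - 8/9  , - 1/2, - 1/4 , 0,3/14,  9/8,3,4,7] 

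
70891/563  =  125 + 516/563 = 125.92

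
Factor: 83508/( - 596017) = -2^2*3^1*41^(-1)*6959^1* 14537^(- 1 )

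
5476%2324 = 828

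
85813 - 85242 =571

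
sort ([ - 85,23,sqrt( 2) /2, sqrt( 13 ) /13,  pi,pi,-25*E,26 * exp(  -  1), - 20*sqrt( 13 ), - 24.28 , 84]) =[ - 85, - 20*sqrt (13), - 25*E, - 24.28, sqrt( 13 ) /13, sqrt( 2 )/2,pi, pi,26 * exp( - 1),23,84]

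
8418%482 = 224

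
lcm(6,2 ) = 6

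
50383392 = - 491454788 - - 541838180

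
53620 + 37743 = 91363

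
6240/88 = 70 + 10/11 = 70.91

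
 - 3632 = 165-3797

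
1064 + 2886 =3950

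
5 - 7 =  - 2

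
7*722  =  5054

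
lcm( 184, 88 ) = 2024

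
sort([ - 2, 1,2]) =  [ - 2 , 1,  2] 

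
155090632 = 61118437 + 93972195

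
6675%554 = 27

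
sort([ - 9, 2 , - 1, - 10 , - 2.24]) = [  -  10, - 9, - 2.24, - 1,  2] 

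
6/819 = 2/273 = 0.01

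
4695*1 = 4695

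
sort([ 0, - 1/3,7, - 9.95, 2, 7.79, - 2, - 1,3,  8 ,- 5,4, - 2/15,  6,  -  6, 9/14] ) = [ - 9.95, - 6, - 5, - 2 , - 1, - 1/3, - 2/15,0,9/14,2,3,4, 6, 7,7.79,8] 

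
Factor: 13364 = 2^2*13^1*257^1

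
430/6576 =215/3288 = 0.07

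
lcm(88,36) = 792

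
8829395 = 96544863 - 87715468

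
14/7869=14/7869 =0.00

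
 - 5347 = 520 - 5867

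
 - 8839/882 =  - 11+863/882 = -10.02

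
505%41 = 13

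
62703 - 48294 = 14409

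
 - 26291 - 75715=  - 102006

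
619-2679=- 2060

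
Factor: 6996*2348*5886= 2^5*3^4*11^1 *53^1*109^1 * 587^1 =96687014688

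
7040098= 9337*754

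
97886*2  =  195772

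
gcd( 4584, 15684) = 12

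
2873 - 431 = 2442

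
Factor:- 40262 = - 2^1*41^1 * 491^1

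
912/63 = 14 + 10/21 = 14.48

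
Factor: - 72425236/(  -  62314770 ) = 2^1 * 3^( -1 )  *5^( - 1)*7^(- 2 ) * 13^1 *17^1* 42391^(-1)*81929^1 = 36212618/31157385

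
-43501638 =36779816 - 80281454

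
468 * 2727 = 1276236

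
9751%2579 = 2014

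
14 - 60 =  - 46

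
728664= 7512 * 97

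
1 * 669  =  669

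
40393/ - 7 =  - 40393/7 = - 5770.43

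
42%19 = 4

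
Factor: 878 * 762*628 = 420154608 = 2^4*3^1 *127^1*157^1*439^1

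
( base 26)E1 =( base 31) BO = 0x16d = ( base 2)101101101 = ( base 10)365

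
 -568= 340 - 908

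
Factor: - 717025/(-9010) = 2^( - 1) * 5^1 * 17^( - 1 )*23^1*29^1 * 43^1*53^( - 1 ) =143405/1802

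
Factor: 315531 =3^2*35059^1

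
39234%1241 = 763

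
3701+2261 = 5962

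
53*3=159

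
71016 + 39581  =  110597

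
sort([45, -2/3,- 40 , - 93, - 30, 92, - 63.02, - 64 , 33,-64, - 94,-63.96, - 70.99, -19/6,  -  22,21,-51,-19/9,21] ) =[-94, - 93  , - 70.99,-64, - 64, - 63.96  , - 63.02,-51, - 40, - 30,-22,  -  19/6,-19/9, - 2/3 , 21, 21,33,45,92]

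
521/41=12+29/41 =12.71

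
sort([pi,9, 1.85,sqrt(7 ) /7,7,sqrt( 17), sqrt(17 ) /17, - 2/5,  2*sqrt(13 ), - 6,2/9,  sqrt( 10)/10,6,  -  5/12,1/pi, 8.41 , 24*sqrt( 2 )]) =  [ - 6, - 5/12, - 2/5  ,  2/9,sqrt(17 )/17,sqrt( 10 )/10 , 1/pi,sqrt( 7 ) /7 , 1.85,pi, sqrt(17 ),6,7, 2*sqrt( 13),8.41,9 , 24*sqrt(2)] 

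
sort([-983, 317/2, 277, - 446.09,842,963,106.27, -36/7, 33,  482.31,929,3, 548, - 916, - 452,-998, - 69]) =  [ - 998, - 983 ,  -  916,-452,-446.09, - 69 ,-36/7,3,33,106.27,317/2,277, 482.31,548,842,929, 963]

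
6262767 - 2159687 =4103080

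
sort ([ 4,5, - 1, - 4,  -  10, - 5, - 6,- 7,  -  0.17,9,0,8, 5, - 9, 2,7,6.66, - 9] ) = [ - 10, - 9, - 9, - 7, - 6, - 5, -4, - 1,-0.17,0, 2,4,5,5, 6.66,7,8,  9]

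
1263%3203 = 1263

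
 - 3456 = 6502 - 9958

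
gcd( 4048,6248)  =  88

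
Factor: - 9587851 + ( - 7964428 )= - 17552279 =-17^1*29^1 * 35603^1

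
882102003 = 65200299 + 816901704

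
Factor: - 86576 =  - 2^4*7^1 * 773^1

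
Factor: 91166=2^1*79^1*577^1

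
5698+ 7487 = 13185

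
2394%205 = 139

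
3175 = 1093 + 2082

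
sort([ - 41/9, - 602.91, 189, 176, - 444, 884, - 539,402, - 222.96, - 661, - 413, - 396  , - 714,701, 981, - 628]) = [ - 714 , - 661 , - 628, - 602.91, - 539,-444 ,-413 , - 396, - 222.96, - 41/9, 176, 189,402 , 701, 884,981 ]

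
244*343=83692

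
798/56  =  14+ 1/4 = 14.25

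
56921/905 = 56921/905 = 62.90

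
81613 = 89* 917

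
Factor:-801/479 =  - 3^2 * 89^1*479^( - 1 )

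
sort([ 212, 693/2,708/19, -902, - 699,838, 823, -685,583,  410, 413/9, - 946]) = [ - 946,-902 ,-699, - 685,708/19, 413/9,212,693/2,410, 583,823,838] 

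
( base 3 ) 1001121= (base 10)772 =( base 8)1404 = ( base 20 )1ic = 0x304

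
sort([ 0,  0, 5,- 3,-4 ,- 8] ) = [- 8, - 4,  -  3, 0,0, 5]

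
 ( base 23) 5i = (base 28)4l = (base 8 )205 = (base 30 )4d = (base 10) 133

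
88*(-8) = - 704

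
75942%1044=774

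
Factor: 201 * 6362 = 1278762   =  2^1 * 3^1*67^1*3181^1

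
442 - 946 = -504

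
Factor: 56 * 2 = 112= 2^4*7^1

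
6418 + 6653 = 13071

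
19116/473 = 40+ 196/473 = 40.41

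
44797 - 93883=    - 49086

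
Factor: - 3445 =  - 5^1* 13^1*53^1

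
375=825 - 450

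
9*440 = 3960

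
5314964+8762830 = 14077794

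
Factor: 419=419^1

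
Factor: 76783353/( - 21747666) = -2^( - 1)*19^( - 1 )*190769^( - 1) * 25594451^1 = -25594451/7249222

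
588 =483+105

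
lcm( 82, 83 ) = 6806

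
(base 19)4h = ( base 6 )233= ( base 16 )5d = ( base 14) 69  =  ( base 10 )93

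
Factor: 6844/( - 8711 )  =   -2^2*29^1*31^( - 1)*59^1*281^( - 1)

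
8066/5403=1 + 2663/5403=1.49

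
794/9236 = 397/4618  =  0.09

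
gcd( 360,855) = 45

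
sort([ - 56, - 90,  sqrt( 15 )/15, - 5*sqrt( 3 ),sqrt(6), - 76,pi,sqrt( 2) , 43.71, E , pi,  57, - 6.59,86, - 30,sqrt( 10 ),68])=[ - 90,-76, - 56,  -  30, - 5 * sqrt ( 3),  -  6.59  ,  sqrt( 15)/15 , sqrt( 2 ) , sqrt( 6),  E, pi, pi, sqrt ( 10),43.71, 57,68,86 ]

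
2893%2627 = 266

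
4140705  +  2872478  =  7013183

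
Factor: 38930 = 2^1*5^1* 17^1*229^1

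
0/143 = 0 =0.00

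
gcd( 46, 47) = 1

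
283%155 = 128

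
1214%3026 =1214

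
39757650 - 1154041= 38603609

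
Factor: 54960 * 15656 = 860453760 = 2^7*3^1*5^1*19^1*103^1 * 229^1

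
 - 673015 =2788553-3461568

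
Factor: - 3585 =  - 3^1*5^1 * 239^1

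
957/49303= 957/49303  =  0.02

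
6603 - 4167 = 2436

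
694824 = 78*8908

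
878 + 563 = 1441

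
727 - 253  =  474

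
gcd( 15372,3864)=84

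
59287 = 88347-29060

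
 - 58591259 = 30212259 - 88803518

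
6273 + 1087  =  7360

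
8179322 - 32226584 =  - 24047262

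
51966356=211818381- 159852025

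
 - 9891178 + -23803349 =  - 33694527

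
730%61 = 59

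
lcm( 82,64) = 2624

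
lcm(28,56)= 56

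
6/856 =3/428 = 0.01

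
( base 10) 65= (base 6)145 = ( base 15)45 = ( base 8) 101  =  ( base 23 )2J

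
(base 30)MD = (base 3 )220221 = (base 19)1g8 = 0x2A1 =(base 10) 673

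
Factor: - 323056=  - 2^4 * 61^1 * 331^1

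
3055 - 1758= 1297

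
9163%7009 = 2154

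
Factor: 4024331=59^1*68209^1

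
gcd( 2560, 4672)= 64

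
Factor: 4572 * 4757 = 21749004 = 2^2*3^2 * 67^1*71^1 * 127^1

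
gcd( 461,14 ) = 1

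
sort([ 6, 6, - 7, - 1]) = [ - 7, - 1, 6,  6 ]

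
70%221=70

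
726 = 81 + 645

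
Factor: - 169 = - 13^2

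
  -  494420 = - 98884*5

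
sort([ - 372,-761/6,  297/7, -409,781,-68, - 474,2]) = [ - 474,-409, - 372, - 761/6, - 68, 2,  297/7,781]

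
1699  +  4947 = 6646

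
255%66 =57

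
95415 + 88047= 183462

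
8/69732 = 2/17433 = 0.00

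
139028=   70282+68746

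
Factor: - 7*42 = - 2^1*3^1*7^2 = - 294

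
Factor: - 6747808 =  - 2^5*210869^1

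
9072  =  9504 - 432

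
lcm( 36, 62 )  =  1116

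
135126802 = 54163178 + 80963624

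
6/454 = 3/227 = 0.01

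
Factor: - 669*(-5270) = 3525630 = 2^1 *3^1*5^1*17^1*31^1*223^1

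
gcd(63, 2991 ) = 3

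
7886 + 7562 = 15448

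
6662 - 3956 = 2706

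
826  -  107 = 719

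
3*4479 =13437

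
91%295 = 91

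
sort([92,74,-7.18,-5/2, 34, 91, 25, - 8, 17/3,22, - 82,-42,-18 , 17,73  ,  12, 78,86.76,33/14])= [-82, - 42 , - 18,-8, - 7.18,-5/2,33/14,17/3, 12,17,22, 25, 34,73,74 , 78,86.76,  91,92]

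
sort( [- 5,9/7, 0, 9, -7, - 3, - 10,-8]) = [-10, - 8,  -  7, - 5, - 3, 0,9/7, 9]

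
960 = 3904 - 2944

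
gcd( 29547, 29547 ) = 29547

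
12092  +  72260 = 84352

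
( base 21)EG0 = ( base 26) 9ga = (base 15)1de0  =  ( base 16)196e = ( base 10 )6510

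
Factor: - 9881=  - 41^1*  241^1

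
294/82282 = 147/41141 = 0.00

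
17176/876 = 19 + 133/219 = 19.61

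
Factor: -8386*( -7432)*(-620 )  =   - 2^6*5^1*7^1*31^1*599^1*929^1 = -  38641346240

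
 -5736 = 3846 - 9582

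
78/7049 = 78/7049 = 0.01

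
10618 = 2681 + 7937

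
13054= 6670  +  6384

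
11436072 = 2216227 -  - 9219845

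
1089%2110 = 1089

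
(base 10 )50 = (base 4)302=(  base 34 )1G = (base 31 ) 1j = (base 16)32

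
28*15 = 420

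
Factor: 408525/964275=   419/989= 23^ ( - 1 )*43^(-1)*419^1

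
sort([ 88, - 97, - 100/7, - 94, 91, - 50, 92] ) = [ - 97, - 94, -50,-100/7,88,91,92]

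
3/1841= 3/1841 = 0.00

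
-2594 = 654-3248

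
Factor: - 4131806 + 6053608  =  1921802=2^1 * 149^1 *6449^1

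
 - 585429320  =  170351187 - 755780507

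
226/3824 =113/1912= 0.06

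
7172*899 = 6447628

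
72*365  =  26280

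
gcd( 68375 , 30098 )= 1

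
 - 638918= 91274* ( - 7) 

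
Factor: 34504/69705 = 2^3 * 3^ ( - 2)*5^( - 1 )*19^1*227^1*1549^( -1 ) 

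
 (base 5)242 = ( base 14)52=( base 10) 72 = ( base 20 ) 3C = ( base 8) 110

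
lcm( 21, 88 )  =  1848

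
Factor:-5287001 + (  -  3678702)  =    -  1069^1*8387^1 = -8965703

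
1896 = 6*316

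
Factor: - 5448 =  - 2^3*3^1* 227^1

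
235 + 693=928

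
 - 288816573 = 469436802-758253375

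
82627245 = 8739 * 9455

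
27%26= 1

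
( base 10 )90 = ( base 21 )46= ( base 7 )156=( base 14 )66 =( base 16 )5a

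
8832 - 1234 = 7598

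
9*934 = 8406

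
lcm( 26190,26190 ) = 26190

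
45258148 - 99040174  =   - 53782026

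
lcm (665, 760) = 5320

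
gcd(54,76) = 2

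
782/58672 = 391/29336 = 0.01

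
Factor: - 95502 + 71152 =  - 24350 = - 2^1*5^2*487^1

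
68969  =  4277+64692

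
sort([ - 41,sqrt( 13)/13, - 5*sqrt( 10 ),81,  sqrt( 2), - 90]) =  [ - 90, - 41 , - 5*sqrt (10),sqrt(13)/13,sqrt( 2),81 ]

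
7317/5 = 1463 + 2/5 = 1463.40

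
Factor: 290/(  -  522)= - 3^ ( -2)*5^1 = - 5/9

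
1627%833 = 794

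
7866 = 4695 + 3171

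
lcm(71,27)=1917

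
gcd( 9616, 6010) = 1202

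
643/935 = 643/935 =0.69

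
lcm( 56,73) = 4088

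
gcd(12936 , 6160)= 616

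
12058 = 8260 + 3798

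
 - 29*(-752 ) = 21808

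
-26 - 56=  - 82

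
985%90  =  85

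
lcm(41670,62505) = 125010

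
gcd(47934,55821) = 3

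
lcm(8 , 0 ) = 0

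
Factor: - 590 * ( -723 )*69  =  2^1*3^2*5^1*23^1*59^1*241^1=29433330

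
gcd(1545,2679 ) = 3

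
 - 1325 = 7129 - 8454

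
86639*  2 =173278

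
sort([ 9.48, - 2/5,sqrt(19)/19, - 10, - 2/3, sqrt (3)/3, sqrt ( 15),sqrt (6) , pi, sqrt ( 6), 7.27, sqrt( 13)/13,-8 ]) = [ -10, - 8, - 2/3, - 2/5,  sqrt( 19)/19, sqrt(13)/13,sqrt (3)/3, sqrt ( 6), sqrt( 6),pi, sqrt(15), 7.27, 9.48 ]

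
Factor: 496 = 2^4*31^1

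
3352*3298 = 11054896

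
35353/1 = 35353 = 35353.00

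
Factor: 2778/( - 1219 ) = -2^1*3^1 * 23^( - 1)*53^(  -  1)*463^1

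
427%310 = 117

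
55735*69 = 3845715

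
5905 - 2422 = 3483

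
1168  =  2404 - 1236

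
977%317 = 26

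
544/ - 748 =  -  8/11 =- 0.73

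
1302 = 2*651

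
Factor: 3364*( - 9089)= -30575396 = - 2^2*29^2*61^1*149^1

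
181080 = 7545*24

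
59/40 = 59/40 = 1.48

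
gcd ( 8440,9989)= 1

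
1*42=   42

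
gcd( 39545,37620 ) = 55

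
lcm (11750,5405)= 270250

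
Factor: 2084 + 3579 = 5663 = 7^1*809^1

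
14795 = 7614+7181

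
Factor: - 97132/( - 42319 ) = 2^2*7^1 * 101^( - 1 )*419^( - 1)  *  3469^1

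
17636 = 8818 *2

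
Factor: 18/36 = 2^(  -  1) = 1/2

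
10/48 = 5/24 = 0.21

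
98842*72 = 7116624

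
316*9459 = 2989044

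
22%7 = 1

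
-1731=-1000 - 731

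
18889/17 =1111+2/17 = 1111.12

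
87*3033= 263871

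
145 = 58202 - 58057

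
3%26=3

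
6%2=0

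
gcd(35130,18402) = 6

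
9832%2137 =1284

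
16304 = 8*2038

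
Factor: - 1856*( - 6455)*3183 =38133867840= 2^6*3^1*5^1*29^1 *1061^1*1291^1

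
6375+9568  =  15943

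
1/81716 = 1/81716 = 0.00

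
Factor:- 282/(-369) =94/123= 2^1*3^(-1)*41^( - 1)*47^1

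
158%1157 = 158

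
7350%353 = 290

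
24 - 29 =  -5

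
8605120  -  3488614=5116506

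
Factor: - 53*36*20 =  - 38160=- 2^4*3^2*5^1*53^1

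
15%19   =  15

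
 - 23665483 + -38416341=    - 62081824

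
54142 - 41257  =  12885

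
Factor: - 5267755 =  - 5^1*1053551^1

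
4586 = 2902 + 1684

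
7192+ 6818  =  14010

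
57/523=57/523=0.11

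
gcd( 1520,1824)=304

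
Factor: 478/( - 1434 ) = -1/3  =  - 3^( - 1 )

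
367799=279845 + 87954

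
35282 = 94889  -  59607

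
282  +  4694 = 4976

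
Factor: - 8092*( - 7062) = 2^3 *3^1* 7^1*11^1*17^2*107^1=57145704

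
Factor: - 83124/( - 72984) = 6927/6082 = 2^( - 1 ) * 3^1*2309^1 * 3041^( - 1)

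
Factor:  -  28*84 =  -2^4*3^1 *7^2 = - 2352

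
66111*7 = 462777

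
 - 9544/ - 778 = 12 +104/389=12.27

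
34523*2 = 69046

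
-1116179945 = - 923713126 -192466819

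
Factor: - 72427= - 23^1*47^1*67^1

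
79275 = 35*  2265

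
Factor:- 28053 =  - 3^3*1039^1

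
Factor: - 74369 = - 31^1*2399^1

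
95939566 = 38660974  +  57278592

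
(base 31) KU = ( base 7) 1616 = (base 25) 110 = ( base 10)650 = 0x28a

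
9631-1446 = 8185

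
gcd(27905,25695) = 5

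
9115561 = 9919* 919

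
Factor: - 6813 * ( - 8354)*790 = 44963483580 = 2^2*3^2*5^1*79^1 * 757^1*4177^1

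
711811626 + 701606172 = 1413417798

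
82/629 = 82/629 = 0.13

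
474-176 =298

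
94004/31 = 3032  +  12/31 = 3032.39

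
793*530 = 420290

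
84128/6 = 42064/3= 14021.33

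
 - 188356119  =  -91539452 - 96816667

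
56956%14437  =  13645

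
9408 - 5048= 4360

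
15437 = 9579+5858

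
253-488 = - 235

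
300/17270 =30/1727 = 0.02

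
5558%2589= 380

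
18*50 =900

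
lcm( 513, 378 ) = 7182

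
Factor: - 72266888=-2^3*9033361^1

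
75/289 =75/289 = 0.26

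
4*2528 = 10112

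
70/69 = 1+1/69= 1.01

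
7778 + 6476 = 14254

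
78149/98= 797 + 43/98 =797.44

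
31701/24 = 1320 + 7/8 = 1320.88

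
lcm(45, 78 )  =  1170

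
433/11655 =433/11655 = 0.04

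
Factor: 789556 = 2^2 *197389^1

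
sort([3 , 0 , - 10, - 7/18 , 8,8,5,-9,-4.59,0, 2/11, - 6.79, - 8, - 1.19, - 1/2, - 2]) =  [ - 10, - 9,-8, - 6.79, - 4.59,-2, - 1.19, - 1/2, - 7/18, 0, 0, 2/11, 3, 5,8 , 8 ]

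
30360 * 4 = 121440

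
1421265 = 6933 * 205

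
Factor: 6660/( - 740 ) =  - 9 = - 3^2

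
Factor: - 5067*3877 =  - 19644759 =- 3^2*563^1*3877^1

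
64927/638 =101+489/638= 101.77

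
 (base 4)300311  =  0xC35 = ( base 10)3125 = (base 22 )6A1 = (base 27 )47k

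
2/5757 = 2/5757 = 0.00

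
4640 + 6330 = 10970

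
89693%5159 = 1990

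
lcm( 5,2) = 10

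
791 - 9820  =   - 9029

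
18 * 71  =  1278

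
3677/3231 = 3677/3231 = 1.14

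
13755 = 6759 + 6996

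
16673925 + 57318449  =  73992374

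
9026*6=54156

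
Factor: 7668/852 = 9= 3^2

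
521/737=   521/737 = 0.71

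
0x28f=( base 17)249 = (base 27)o7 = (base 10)655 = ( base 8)1217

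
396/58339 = 396/58339 = 0.01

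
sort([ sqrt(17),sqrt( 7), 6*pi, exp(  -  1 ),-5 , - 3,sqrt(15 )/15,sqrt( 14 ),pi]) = [ - 5, - 3,sqrt( 15)/15, exp( - 1 ),sqrt( 7) , pi,sqrt( 14 ),sqrt(17), 6*pi ]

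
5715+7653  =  13368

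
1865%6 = 5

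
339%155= 29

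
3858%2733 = 1125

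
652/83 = 7+ 71/83  =  7.86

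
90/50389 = 90/50389 = 0.00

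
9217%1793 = 252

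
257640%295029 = 257640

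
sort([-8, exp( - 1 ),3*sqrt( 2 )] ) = [ - 8, exp ( - 1 ), 3*sqrt ( 2)] 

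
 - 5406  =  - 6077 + 671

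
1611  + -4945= -3334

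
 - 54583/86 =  - 635 + 27/86 = -634.69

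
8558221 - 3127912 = 5430309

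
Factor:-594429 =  - 3^1*11^1*18013^1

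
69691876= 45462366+24229510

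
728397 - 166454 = 561943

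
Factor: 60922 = 2^1*83^1*367^1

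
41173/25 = 1646 + 23/25 = 1646.92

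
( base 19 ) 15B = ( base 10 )467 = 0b111010011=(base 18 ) 17h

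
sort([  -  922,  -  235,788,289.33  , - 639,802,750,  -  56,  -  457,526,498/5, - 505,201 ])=[ - 922 , - 639, - 505,  -  457,  -  235, - 56, 498/5,201, 289.33, 526, 750,788,802 ]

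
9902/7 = 1414 + 4/7 = 1414.57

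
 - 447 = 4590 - 5037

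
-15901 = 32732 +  - 48633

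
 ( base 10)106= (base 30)3G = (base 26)42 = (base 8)152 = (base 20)56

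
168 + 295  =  463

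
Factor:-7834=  - 2^1*3917^1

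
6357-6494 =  - 137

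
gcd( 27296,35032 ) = 8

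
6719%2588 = 1543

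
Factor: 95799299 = 4481^1*21379^1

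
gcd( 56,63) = 7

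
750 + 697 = 1447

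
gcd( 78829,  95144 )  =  1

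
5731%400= 131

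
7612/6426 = 3806/3213 = 1.18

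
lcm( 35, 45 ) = 315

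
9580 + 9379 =18959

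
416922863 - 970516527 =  - 553593664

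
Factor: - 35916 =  -2^2*3^1*41^1*73^1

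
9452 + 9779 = 19231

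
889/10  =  88 + 9/10 = 88.90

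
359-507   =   - 148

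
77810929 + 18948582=96759511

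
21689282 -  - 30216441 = 51905723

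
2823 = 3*941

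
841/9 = 93 + 4/9 = 93.44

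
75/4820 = 15/964 =0.02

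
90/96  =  15/16 = 0.94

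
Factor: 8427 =3^1*53^2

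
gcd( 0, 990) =990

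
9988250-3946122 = 6042128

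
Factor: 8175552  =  2^6 * 3^1*7^2*11^1*79^1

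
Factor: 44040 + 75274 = 119314 =2^1 * 13^2 * 353^1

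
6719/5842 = 1 + 877/5842 = 1.15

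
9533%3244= 3045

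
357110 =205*1742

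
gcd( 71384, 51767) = 1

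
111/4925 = 111/4925 = 0.02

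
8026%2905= 2216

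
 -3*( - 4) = 12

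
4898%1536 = 290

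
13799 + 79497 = 93296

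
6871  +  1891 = 8762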